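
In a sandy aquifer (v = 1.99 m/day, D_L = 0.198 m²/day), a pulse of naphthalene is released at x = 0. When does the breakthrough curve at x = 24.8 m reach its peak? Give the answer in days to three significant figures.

12.4 days

For the 1D instantaneous-source solution, setting ∂C/∂t = 0 at fixed x gives v²t² + 2Dt − x² = 0, so t = (√(D² + v²x²) − D)/v².
√(D² + v²x²) = √(0.198² + 1.99² × 24.8²) = 49.35; v² = 3.9601.
t = (49.35 − 0.198)/3.9601 = 12.4 days (vs. the pure-advection estimate x/v = 12.5 d).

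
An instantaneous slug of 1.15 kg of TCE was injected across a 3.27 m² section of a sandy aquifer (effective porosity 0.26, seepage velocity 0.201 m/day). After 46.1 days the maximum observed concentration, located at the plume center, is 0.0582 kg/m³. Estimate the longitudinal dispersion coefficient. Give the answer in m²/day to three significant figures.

At the plume center C_max = M/(n_e·A·√(4πDt)), so D = M²/(4πt·(n_e·A·C_max)²).
n_e·A·C_max = 0.26 × 3.27 × 0.0582 = 0.04948 kg/m.
D = 1.15²/(4π × 46.1 × 0.04948²) = 0.932 m²/day.

0.932 m²/day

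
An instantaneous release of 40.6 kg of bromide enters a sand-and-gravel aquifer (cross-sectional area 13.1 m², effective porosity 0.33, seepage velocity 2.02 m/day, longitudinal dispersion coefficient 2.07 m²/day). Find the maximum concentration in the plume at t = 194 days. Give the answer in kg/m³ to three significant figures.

0.132 kg/m³

The peak of an instantaneous 1D plume sits at x = vt; there the Gaussian factor is 1 and C_max = M/(n_e·A·√(4πDt)), where n_e·A is the pore area the mass is dissolved in.
√(4πDt) = √(4π × 2.07 × 194) = 71.04 m, so C_max = 40.6/(0.33 × 13.1 × 71.04) = 0.132 kg/m³.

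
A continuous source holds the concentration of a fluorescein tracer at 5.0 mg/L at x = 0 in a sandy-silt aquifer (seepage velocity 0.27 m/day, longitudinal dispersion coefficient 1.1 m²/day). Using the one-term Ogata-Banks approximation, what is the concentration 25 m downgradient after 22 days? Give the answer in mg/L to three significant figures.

0.0154 mg/L

For a continuous step input, C/C₀ ≈ ½·erfc((x−vt)/(2√(Dt))).
vt = 0.27 × 22 = 5.94 m and 2√(Dt) = 2√(1.1 × 22) = 9.839 m.
Argument (x−vt)/(2√(Dt)) = (25 − 5.94)/9.839 = 1.937; ½·erfc(1.937) = 0.003078.
C = 5.0 × 0.003078 = 0.0154 mg/L.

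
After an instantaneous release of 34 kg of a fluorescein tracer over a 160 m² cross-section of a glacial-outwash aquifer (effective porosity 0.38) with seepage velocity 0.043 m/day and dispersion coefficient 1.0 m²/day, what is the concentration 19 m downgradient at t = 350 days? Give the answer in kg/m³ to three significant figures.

For an instantaneous plane source, C(x,t) = M/(n_e·A·√(4πDt)) · exp(−(x−vt)²/(4Dt)), with n_e·A the pore (flow) area.
Plume center vt = 0.043 × 350 = 15.05 m, so the well at 19 m is 3.95 m downgradient of the peak.
√(4πDt) = 66.32 m, giving peak height M/(n_e·A·√(4πDt)) = 34/(0.38 × 160 × 66.32) = 0.008432 kg/m³.
(x−vt)²/(4Dt) = (3.95)²/(4 × 1.0 × 350) = 0.01114; exp(−0.01114) = 0.9889.
C = 0.008432 × 0.9889 = 0.00834 kg/m³.

0.00834 kg/m³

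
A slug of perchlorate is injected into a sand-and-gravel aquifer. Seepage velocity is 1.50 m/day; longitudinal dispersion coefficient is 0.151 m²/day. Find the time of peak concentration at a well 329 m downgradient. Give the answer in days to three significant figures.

219 days

For the 1D instantaneous-source solution, setting ∂C/∂t = 0 at fixed x gives v²t² + 2Dt − x² = 0, so t = (√(D² + v²x²) − D)/v².
√(D² + v²x²) = √(0.151² + 1.50² × 329²) = 493.5; v² = 2.25.
t = (493.5 − 0.151)/2.25 = 219 days (vs. the pure-advection estimate x/v = 219 d).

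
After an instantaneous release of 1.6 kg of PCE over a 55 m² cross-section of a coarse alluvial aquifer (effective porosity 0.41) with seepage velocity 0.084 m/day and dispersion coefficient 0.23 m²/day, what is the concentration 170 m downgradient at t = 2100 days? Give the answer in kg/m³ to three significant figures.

0.000892 kg/m³

For an instantaneous plane source, C(x,t) = M/(n_e·A·√(4πDt)) · exp(−(x−vt)²/(4Dt)), with n_e·A the pore (flow) area.
Plume center vt = 0.084 × 2100 = 176.4 m, so the well at 170 m is 6.4 m upgradient of the peak.
√(4πDt) = 77.91 m, giving peak height M/(n_e·A·√(4πDt)) = 1.6/(0.41 × 55 × 77.91) = 0.0009107 kg/m³.
(x−vt)²/(4Dt) = (-6.4)²/(4 × 0.23 × 2100) = 0.02120; exp(−0.02120) = 0.9790.
C = 0.0009107 × 0.9790 = 0.000892 kg/m³.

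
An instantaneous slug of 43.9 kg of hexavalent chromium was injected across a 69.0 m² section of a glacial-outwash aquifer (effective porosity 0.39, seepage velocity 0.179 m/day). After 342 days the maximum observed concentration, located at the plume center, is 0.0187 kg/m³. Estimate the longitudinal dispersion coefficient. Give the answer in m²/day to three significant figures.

1.77 m²/day

At the plume center C_max = M/(n_e·A·√(4πDt)), so D = M²/(4πt·(n_e·A·C_max)²).
n_e·A·C_max = 0.39 × 69.0 × 0.0187 = 0.5032 kg/m.
D = 43.9²/(4π × 342 × 0.5032²) = 1.77 m²/day.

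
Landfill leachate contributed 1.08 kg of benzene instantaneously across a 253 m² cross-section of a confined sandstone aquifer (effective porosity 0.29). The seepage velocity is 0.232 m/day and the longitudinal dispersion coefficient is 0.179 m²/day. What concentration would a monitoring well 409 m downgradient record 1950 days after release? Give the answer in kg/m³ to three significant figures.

5.77e-05 kg/m³

For an instantaneous plane source, C(x,t) = M/(n_e·A·√(4πDt)) · exp(−(x−vt)²/(4Dt)), with n_e·A the pore (flow) area.
Plume center vt = 0.232 × 1950 = 452.4 m, so the well at 409 m is 43.4 m upgradient of the peak.
√(4πDt) = 66.23 m, giving peak height M/(n_e·A·√(4πDt)) = 1.08/(0.29 × 253 × 66.23) = 0.0002223 kg/m³.
(x−vt)²/(4Dt) = (-43.4)²/(4 × 0.179 × 1950) = 1.349; exp(−1.349) = 0.2595.
C = 0.0002223 × 0.2595 = 5.77e-05 kg/m³.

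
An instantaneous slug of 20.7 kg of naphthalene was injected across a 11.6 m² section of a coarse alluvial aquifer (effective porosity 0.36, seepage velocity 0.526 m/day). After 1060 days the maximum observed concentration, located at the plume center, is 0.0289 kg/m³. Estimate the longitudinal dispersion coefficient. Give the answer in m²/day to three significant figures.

2.21 m²/day

At the plume center C_max = M/(n_e·A·√(4πDt)), so D = M²/(4πt·(n_e·A·C_max)²).
n_e·A·C_max = 0.36 × 11.6 × 0.0289 = 0.1207 kg/m.
D = 20.7²/(4π × 1060 × 0.1207²) = 2.21 m²/day.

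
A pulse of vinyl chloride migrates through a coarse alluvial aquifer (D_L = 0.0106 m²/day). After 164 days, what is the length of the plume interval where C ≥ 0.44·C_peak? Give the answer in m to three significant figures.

4.78 m

The plume is Gaussian with σ = √(2Dt) = √(2 × 0.0106 × 164) = 1.865 m.
C/C_peak = exp(−Δx²/(2σ²)) = 0.44 ⇒ Δx = σ·√(−2 ln 0.44) = 1.865 × 1.281 = 2.389 m.
Width = 2Δx = 4.78 m.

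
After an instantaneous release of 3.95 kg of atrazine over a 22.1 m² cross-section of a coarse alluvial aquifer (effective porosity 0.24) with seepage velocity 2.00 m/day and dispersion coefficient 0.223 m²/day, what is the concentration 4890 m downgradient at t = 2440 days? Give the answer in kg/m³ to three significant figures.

For an instantaneous plane source, C(x,t) = M/(n_e·A·√(4πDt)) · exp(−(x−vt)²/(4Dt)), with n_e·A the pore (flow) area.
Plume center vt = 2.00 × 2440 = 4880 m, so the well at 4890 m is 10 m downgradient of the peak.
√(4πDt) = 82.69 m, giving peak height M/(n_e·A·√(4πDt)) = 3.95/(0.24 × 22.1 × 82.69) = 0.009006 kg/m³.
(x−vt)²/(4Dt) = (10)²/(4 × 0.223 × 2440) = 0.04595; exp(−0.04595) = 0.9551.
C = 0.009006 × 0.9551 = 0.00860 kg/m³.

0.00860 kg/m³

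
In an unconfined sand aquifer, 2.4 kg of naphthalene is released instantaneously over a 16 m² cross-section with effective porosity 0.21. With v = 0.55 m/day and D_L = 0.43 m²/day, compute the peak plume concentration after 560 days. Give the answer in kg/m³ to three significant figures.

The peak of an instantaneous 1D plume sits at x = vt; there the Gaussian factor is 1 and C_max = M/(n_e·A·√(4πDt)), where n_e·A is the pore area the mass is dissolved in.
√(4πDt) = √(4π × 0.43 × 560) = 55.01 m, so C_max = 2.4/(0.21 × 16 × 55.01) = 0.0130 kg/m³.

0.0130 kg/m³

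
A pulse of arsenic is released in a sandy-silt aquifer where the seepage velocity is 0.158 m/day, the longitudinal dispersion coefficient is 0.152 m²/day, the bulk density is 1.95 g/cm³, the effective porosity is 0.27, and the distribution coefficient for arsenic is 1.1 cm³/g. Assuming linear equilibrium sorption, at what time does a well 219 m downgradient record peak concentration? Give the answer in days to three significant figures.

Retardation factor R = 1 + ρ_b·K_d/n = 1 + 1.95 × 1.1/0.27 = 8.944.
Sorption retards both mechanisms: v_R = v/R = 0.01767 m/day, D_R = D/R = 0.01699 m²/day.
Peak time from v_R²t² + 2D_R t − x² = 0: t = (√(D_R² + v_R²x²) − D_R)/v_R².
√(D_R² + v_R²x²) = √(0.01699² + 0.01767² × 219²) = 3.870; v_R² = 0.0003122.
t = (3.870 − 0.01699)/0.0003122 = 12300 days.

12300 days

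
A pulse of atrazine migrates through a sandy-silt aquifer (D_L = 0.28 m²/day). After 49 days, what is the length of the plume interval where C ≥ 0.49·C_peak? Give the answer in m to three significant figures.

12.5 m

The plume is Gaussian with σ = √(2Dt) = √(2 × 0.28 × 49) = 5.238 m.
C/C_peak = exp(−Δx²/(2σ²)) = 0.49 ⇒ Δx = σ·√(−2 ln 0.49) = 5.238 × 1.194 = 6.254 m.
Width = 2Δx = 12.5 m.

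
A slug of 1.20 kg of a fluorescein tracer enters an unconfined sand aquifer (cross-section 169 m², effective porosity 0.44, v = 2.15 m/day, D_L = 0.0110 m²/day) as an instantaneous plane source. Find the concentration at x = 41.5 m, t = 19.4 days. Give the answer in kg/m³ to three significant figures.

For an instantaneous plane source, C(x,t) = M/(n_e·A·√(4πDt)) · exp(−(x−vt)²/(4Dt)), with n_e·A the pore (flow) area.
Plume center vt = 2.15 × 19.4 = 41.71 m, so the well at 41.5 m is 0.21 m upgradient of the peak.
√(4πDt) = 1.638 m, giving peak height M/(n_e·A·√(4πDt)) = 1.20/(0.44 × 169 × 1.638) = 0.009852 kg/m³.
(x−vt)²/(4Dt) = (-0.21)²/(4 × 0.0110 × 19.4) = 0.05166; exp(−0.05166) = 0.9497.
C = 0.009852 × 0.9497 = 0.00936 kg/m³.

0.00936 kg/m³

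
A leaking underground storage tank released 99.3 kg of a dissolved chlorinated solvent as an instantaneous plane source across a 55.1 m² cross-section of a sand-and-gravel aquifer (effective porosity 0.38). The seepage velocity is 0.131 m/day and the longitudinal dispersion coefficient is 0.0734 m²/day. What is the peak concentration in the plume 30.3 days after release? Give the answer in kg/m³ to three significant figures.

The peak of an instantaneous 1D plume sits at x = vt; there the Gaussian factor is 1 and C_max = M/(n_e·A·√(4πDt)), where n_e·A is the pore area the mass is dissolved in.
√(4πDt) = √(4π × 0.0734 × 30.3) = 5.287 m, so C_max = 99.3/(0.38 × 55.1 × 5.287) = 0.897 kg/m³.

0.897 kg/m³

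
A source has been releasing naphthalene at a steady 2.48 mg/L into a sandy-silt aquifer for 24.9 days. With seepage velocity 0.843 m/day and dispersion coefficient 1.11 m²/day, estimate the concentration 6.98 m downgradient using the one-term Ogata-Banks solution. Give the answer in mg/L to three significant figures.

For a continuous step input, C/C₀ ≈ ½·erfc((x−vt)/(2√(Dt))).
vt = 0.843 × 24.9 = 20.9907 m and 2√(Dt) = 2√(1.11 × 24.9) = 10.51 m.
Argument (x−vt)/(2√(Dt)) = (6.98 − 20.9907)/10.51 = -1.333; ½·erfc(-1.333) = 0.9703.
C = 2.48 × 0.9703 = 2.41 mg/L.

2.41 mg/L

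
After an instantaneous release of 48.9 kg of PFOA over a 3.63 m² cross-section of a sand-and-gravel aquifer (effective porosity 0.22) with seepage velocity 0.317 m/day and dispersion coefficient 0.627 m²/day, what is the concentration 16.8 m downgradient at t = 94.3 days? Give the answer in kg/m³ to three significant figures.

For an instantaneous plane source, C(x,t) = M/(n_e·A·√(4πDt)) · exp(−(x−vt)²/(4Dt)), with n_e·A the pore (flow) area.
Plume center vt = 0.317 × 94.3 = 29.8931 m, so the well at 16.8 m is 13.0931 m upgradient of the peak.
√(4πDt) = 27.26 m, giving peak height M/(n_e·A·√(4πDt)) = 48.9/(0.22 × 3.63 × 27.26) = 2.246 kg/m³.
(x−vt)²/(4Dt) = (-13.0931)²/(4 × 0.627 × 94.3) = 0.7248; exp(−0.7248) = 0.4844.
C = 2.246 × 0.4844 = 1.09 kg/m³.

1.09 kg/m³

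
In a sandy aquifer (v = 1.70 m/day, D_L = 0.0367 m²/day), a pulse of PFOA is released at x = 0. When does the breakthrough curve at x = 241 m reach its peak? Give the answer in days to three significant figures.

For the 1D instantaneous-source solution, setting ∂C/∂t = 0 at fixed x gives v²t² + 2Dt − x² = 0, so t = (√(D² + v²x²) − D)/v².
√(D² + v²x²) = √(0.0367² + 1.70² × 241²) = 409.7; v² = 2.89.
t = (409.7 − 0.0367)/2.89 = 142 days (vs. the pure-advection estimate x/v = 142 d).

142 days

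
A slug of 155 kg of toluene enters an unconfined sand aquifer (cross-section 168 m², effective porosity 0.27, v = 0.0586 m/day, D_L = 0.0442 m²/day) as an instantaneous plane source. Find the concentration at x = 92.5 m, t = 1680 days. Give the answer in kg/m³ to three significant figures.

For an instantaneous plane source, C(x,t) = M/(n_e·A·√(4πDt)) · exp(−(x−vt)²/(4Dt)), with n_e·A the pore (flow) area.
Plume center vt = 0.0586 × 1680 = 98.448 m, so the well at 92.5 m is 5.948 m upgradient of the peak.
√(4πDt) = 30.55 m, giving peak height M/(n_e·A·√(4πDt)) = 155/(0.27 × 168 × 30.55) = 0.1119 kg/m³.
(x−vt)²/(4Dt) = (-5.948)²/(4 × 0.0442 × 1680) = 0.1191; exp(−0.1191) = 0.8877.
C = 0.1119 × 0.8877 = 0.0993 kg/m³.

0.0993 kg/m³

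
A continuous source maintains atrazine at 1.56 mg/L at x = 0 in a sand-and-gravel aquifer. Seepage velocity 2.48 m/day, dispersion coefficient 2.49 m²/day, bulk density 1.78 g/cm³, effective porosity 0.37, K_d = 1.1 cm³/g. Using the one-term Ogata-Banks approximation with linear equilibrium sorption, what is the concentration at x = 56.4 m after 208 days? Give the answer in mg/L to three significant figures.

Retardation factor R = 1 + ρ_b·K_d/n = 1 + 1.78 × 1.1/0.37 = 6.292.
Sorption retards both mechanisms: v_R = v/R = 0.3942 m/day, D_R = D/R = 0.3957 m²/day.
v_R·t = 0.3942 × 208 = 81.9936 m; 2√(D_R t) = 18.14 m; argument = (56.4 − 81.9936)/18.14 = -1.411.
C = C₀ × ½·erfc(-1.411) = 1.56 × 0.9770 = 1.52 mg/L.

1.52 mg/L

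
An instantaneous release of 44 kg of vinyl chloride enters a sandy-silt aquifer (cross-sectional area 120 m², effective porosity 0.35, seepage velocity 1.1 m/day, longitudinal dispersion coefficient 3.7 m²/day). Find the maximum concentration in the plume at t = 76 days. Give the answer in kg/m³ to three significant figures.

0.0176 kg/m³

The peak of an instantaneous 1D plume sits at x = vt; there the Gaussian factor is 1 and C_max = M/(n_e·A·√(4πDt)), where n_e·A is the pore area the mass is dissolved in.
√(4πDt) = √(4π × 3.7 × 76) = 59.44 m, so C_max = 44/(0.35 × 120 × 59.44) = 0.0176 kg/m³.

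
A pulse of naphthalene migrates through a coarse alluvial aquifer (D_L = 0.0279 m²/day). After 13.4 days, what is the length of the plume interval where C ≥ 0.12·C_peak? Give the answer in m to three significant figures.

The plume is Gaussian with σ = √(2Dt) = √(2 × 0.0279 × 13.4) = 0.8647 m.
C/C_peak = exp(−Δx²/(2σ²)) = 0.12 ⇒ Δx = σ·√(−2 ln 0.12) = 0.8647 × 2.059 = 1.780 m.
Width = 2Δx = 3.56 m.

3.56 m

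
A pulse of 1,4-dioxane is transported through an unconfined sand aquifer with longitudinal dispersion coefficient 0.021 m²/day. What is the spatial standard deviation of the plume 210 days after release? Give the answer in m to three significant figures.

2.97 m

Dispersive spreading gives a Gaussian with σ² = 2Dt; advection only shifts the center.
σ = √(2 × 0.021 × 210) = 2.97 m.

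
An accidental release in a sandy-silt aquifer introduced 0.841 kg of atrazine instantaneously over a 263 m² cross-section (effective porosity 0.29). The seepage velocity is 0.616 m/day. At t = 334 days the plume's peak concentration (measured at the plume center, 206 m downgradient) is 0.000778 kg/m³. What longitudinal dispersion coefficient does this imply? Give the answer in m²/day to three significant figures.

0.0479 m²/day

At the plume center C_max = M/(n_e·A·√(4πDt)), so D = M²/(4πt·(n_e·A·C_max)²).
n_e·A·C_max = 0.29 × 263 × 0.000778 = 0.05934 kg/m.
D = 0.841²/(4π × 334 × 0.05934²) = 0.0479 m²/day.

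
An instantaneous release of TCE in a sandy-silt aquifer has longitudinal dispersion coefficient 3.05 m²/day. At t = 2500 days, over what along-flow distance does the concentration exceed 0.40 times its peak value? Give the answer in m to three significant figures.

The plume is Gaussian with σ = √(2Dt) = √(2 × 3.05 × 2500) = 123.5 m.
C/C_peak = exp(−Δx²/(2σ²)) = 0.40 ⇒ Δx = σ·√(−2 ln 0.40) = 123.5 × 1.354 = 167.2 m.
Width = 2Δx = 334 m.

334 m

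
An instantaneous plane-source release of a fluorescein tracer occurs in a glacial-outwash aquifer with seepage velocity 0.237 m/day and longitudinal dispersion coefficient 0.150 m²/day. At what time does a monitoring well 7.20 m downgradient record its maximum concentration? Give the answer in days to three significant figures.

27.8 days

For the 1D instantaneous-source solution, setting ∂C/∂t = 0 at fixed x gives v²t² + 2Dt − x² = 0, so t = (√(D² + v²x²) − D)/v².
√(D² + v²x²) = √(0.150² + 0.237² × 7.20²) = 1.713; v² = 0.056169.
t = (1.713 − 0.150)/0.056169 = 27.8 days (vs. the pure-advection estimate x/v = 30.4 d).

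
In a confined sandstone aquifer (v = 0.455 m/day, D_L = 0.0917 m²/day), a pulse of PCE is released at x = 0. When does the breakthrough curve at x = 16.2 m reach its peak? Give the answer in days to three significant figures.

For the 1D instantaneous-source solution, setting ∂C/∂t = 0 at fixed x gives v²t² + 2Dt − x² = 0, so t = (√(D² + v²x²) − D)/v².
√(D² + v²x²) = √(0.0917² + 0.455² × 16.2²) = 7.372; v² = 0.207025.
t = (7.372 − 0.0917)/0.207025 = 35.2 days (vs. the pure-advection estimate x/v = 35.6 d).

35.2 days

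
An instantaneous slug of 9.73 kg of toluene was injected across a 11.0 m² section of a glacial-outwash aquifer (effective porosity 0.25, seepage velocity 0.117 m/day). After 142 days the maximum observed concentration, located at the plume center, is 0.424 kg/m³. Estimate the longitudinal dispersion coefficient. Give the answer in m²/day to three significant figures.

0.0390 m²/day

At the plume center C_max = M/(n_e·A·√(4πDt)), so D = M²/(4πt·(n_e·A·C_max)²).
n_e·A·C_max = 0.25 × 11.0 × 0.424 = 1.166 kg/m.
D = 9.73²/(4π × 142 × 1.166²) = 0.0390 m²/day.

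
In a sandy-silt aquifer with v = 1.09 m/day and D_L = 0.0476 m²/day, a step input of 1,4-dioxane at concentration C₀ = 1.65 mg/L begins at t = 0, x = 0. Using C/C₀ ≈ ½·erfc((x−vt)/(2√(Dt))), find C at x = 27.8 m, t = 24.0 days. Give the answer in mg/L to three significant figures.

0.229 mg/L

For a continuous step input, C/C₀ ≈ ½·erfc((x−vt)/(2√(Dt))).
vt = 1.09 × 24.0 = 26.16 m and 2√(Dt) = 2√(0.0476 × 24.0) = 2.138 m.
Argument (x−vt)/(2√(Dt)) = (27.8 − 26.16)/2.138 = 0.7671; ½·erfc(0.7671) = 0.1390.
C = 1.65 × 0.1390 = 0.229 mg/L.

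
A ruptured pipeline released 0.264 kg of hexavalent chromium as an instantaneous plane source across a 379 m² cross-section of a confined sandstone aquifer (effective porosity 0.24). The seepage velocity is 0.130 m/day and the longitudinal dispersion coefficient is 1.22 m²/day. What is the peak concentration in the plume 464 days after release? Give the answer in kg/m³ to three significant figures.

3.44e-05 kg/m³

The peak of an instantaneous 1D plume sits at x = vt; there the Gaussian factor is 1 and C_max = M/(n_e·A·√(4πDt)), where n_e·A is the pore area the mass is dissolved in.
√(4πDt) = √(4π × 1.22 × 464) = 84.34 m, so C_max = 0.264/(0.24 × 379 × 84.34) = 3.44e-05 kg/m³.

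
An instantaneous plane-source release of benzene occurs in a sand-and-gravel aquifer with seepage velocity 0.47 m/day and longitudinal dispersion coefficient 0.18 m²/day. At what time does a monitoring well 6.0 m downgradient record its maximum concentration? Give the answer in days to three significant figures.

12.0 days

For the 1D instantaneous-source solution, setting ∂C/∂t = 0 at fixed x gives v²t² + 2Dt − x² = 0, so t = (√(D² + v²x²) − D)/v².
√(D² + v²x²) = √(0.18² + 0.47² × 6.0²) = 2.826; v² = 0.2209.
t = (2.826 − 0.18)/0.2209 = 12.0 days (vs. the pure-advection estimate x/v = 12.8 d).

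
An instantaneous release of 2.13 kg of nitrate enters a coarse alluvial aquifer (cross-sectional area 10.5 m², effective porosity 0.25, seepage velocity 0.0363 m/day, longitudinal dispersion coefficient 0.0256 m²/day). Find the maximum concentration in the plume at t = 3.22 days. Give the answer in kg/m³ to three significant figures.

The peak of an instantaneous 1D plume sits at x = vt; there the Gaussian factor is 1 and C_max = M/(n_e·A·√(4πDt)), where n_e·A is the pore area the mass is dissolved in.
√(4πDt) = √(4π × 0.0256 × 3.22) = 1.018 m, so C_max = 2.13/(0.25 × 10.5 × 1.018) = 0.797 kg/m³.

0.797 kg/m³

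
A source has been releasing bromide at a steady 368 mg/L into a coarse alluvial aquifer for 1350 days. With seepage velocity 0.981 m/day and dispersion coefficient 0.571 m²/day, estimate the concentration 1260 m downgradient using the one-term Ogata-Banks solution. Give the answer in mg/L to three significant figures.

349 mg/L

For a continuous step input, C/C₀ ≈ ½·erfc((x−vt)/(2√(Dt))).
vt = 0.981 × 1350 = 1324.35 m and 2√(Dt) = 2√(0.571 × 1350) = 55.53 m.
Argument (x−vt)/(2√(Dt)) = (1260 − 1324.35)/55.53 = -1.159; ½·erfc(-1.159) = 0.9494.
C = 368 × 0.9494 = 349 mg/L.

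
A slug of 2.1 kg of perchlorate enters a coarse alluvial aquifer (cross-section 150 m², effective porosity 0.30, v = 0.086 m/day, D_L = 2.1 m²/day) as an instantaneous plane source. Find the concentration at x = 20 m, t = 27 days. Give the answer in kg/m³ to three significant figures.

For an instantaneous plane source, C(x,t) = M/(n_e·A·√(4πDt)) · exp(−(x−vt)²/(4Dt)), with n_e·A the pore (flow) area.
Plume center vt = 0.086 × 27 = 2.322 m, so the well at 20 m is 17.678 m downgradient of the peak.
√(4πDt) = 26.69 m, giving peak height M/(n_e·A·√(4πDt)) = 2.1/(0.30 × 150 × 26.69) = 0.001748 kg/m³.
(x−vt)²/(4Dt) = (17.678)²/(4 × 2.1 × 27) = 1.378; exp(−1.378) = 0.2521.
C = 0.001748 × 0.2521 = 0.000441 kg/m³.

0.000441 kg/m³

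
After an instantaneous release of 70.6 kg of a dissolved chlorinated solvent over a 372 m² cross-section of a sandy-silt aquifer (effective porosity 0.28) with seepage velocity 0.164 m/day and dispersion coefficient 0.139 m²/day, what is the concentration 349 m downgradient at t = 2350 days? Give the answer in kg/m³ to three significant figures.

For an instantaneous plane source, C(x,t) = M/(n_e·A·√(4πDt)) · exp(−(x−vt)²/(4Dt)), with n_e·A the pore (flow) area.
Plume center vt = 0.164 × 2350 = 385.4 m, so the well at 349 m is 36.4 m upgradient of the peak.
√(4πDt) = 64.07 m, giving peak height M/(n_e·A·√(4πDt)) = 70.6/(0.28 × 372 × 64.07) = 0.01058 kg/m³.
(x−vt)²/(4Dt) = (-36.4)²/(4 × 0.139 × 2350) = 1.014; exp(−1.014) = 0.3628.
C = 0.01058 × 0.3628 = 0.00384 kg/m³.

0.00384 kg/m³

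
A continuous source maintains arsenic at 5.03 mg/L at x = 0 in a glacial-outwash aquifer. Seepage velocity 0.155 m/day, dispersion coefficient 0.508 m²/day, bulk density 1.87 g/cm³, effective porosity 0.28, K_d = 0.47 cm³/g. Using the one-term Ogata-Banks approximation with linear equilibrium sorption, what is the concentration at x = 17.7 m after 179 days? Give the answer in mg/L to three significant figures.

Retardation factor R = 1 + ρ_b·K_d/n = 1 + 1.87 × 0.47/0.28 = 4.139.
Sorption retards both mechanisms: v_R = v/R = 0.03745 m/day, D_R = D/R = 0.1227 m²/day.
v_R·t = 0.03745 × 179 = 6.70355 m; 2√(D_R t) = 9.373 m; argument = (17.7 − 6.70355)/9.373 = 1.173.
C = C₀ × ½·erfc(1.173) = 5.03 × 0.04857 = 0.244 mg/L.

0.244 mg/L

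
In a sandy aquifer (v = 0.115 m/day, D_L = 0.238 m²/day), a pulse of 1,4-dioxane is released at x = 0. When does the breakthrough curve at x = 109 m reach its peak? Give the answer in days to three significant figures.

For the 1D instantaneous-source solution, setting ∂C/∂t = 0 at fixed x gives v²t² + 2Dt − x² = 0, so t = (√(D² + v²x²) − D)/v².
√(D² + v²x²) = √(0.238² + 0.115² × 109²) = 12.54; v² = 0.013225.
t = (12.54 − 0.238)/0.013225 = 930 days (vs. the pure-advection estimate x/v = 948 d).

930 days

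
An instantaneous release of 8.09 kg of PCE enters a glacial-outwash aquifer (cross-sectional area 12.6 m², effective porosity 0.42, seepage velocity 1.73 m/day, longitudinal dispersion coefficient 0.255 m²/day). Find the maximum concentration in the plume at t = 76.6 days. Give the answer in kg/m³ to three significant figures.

The peak of an instantaneous 1D plume sits at x = vt; there the Gaussian factor is 1 and C_max = M/(n_e·A·√(4πDt)), where n_e·A is the pore area the mass is dissolved in.
√(4πDt) = √(4π × 0.255 × 76.6) = 15.67 m, so C_max = 8.09/(0.42 × 12.6 × 15.67) = 0.0976 kg/m³.

0.0976 kg/m³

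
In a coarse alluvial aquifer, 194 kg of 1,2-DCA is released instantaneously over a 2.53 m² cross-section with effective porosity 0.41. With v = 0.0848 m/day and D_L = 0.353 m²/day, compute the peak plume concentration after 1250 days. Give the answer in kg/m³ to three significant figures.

2.51 kg/m³

The peak of an instantaneous 1D plume sits at x = vt; there the Gaussian factor is 1 and C_max = M/(n_e·A·√(4πDt)), where n_e·A is the pore area the mass is dissolved in.
√(4πDt) = √(4π × 0.353 × 1250) = 74.46 m, so C_max = 194/(0.41 × 2.53 × 74.46) = 2.51 kg/m³.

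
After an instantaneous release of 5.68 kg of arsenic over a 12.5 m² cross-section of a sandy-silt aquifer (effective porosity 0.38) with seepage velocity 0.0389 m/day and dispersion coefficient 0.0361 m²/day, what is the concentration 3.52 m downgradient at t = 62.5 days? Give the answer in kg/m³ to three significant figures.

0.197 kg/m³

For an instantaneous plane source, C(x,t) = M/(n_e·A·√(4πDt)) · exp(−(x−vt)²/(4Dt)), with n_e·A the pore (flow) area.
Plume center vt = 0.0389 × 62.5 = 2.43125 m, so the well at 3.52 m is 1.08875 m downgradient of the peak.
√(4πDt) = 5.325 m, giving peak height M/(n_e·A·√(4πDt)) = 5.68/(0.38 × 12.5 × 5.325) = 0.2246 kg/m³.
(x−vt)²/(4Dt) = (1.08875)²/(4 × 0.0361 × 62.5) = 0.1313; exp(−0.1313) = 0.8770.
C = 0.2246 × 0.8770 = 0.197 kg/m³.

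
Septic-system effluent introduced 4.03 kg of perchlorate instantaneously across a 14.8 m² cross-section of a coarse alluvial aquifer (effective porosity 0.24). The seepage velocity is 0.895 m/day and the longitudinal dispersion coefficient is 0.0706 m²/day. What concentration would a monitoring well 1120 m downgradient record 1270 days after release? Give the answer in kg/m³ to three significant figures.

0.0156 kg/m³

For an instantaneous plane source, C(x,t) = M/(n_e·A·√(4πDt)) · exp(−(x−vt)²/(4Dt)), with n_e·A the pore (flow) area.
Plume center vt = 0.895 × 1270 = 1136.65 m, so the well at 1120 m is 16.65 m upgradient of the peak.
√(4πDt) = 33.57 m, giving peak height M/(n_e·A·√(4πDt)) = 4.03/(0.24 × 14.8 × 33.57) = 0.03380 kg/m³.
(x−vt)²/(4Dt) = (-16.65)²/(4 × 0.0706 × 1270) = 0.7730; exp(−0.7730) = 0.4616.
C = 0.03380 × 0.4616 = 0.0156 kg/m³.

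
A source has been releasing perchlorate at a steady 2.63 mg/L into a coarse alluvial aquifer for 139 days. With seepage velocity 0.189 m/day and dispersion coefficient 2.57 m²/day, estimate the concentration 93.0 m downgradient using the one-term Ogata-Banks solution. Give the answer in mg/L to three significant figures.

0.0165 mg/L

For a continuous step input, C/C₀ ≈ ½·erfc((x−vt)/(2√(Dt))).
vt = 0.189 × 139 = 26.271 m and 2√(Dt) = 2√(2.57 × 139) = 37.80 m.
Argument (x−vt)/(2√(Dt)) = (93.0 − 26.271)/37.80 = 1.765; ½·erfc(1.765) = 0.006279.
C = 2.63 × 0.006279 = 0.0165 mg/L.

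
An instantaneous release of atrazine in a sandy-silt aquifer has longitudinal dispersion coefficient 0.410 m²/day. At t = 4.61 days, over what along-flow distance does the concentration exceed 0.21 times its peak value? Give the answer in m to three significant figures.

The plume is Gaussian with σ = √(2Dt) = √(2 × 0.410 × 4.61) = 1.944 m.
C/C_peak = exp(−Δx²/(2σ²)) = 0.21 ⇒ Δx = σ·√(−2 ln 0.21) = 1.944 × 1.767 = 3.435 m.
Width = 2Δx = 6.87 m.

6.87 m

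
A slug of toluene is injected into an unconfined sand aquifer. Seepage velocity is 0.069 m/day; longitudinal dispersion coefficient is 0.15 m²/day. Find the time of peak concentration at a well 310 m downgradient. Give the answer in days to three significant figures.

4460 days

For the 1D instantaneous-source solution, setting ∂C/∂t = 0 at fixed x gives v²t² + 2Dt − x² = 0, so t = (√(D² + v²x²) − D)/v².
√(D² + v²x²) = √(0.15² + 0.069² × 310²) = 21.39; v² = 0.004761.
t = (21.39 − 0.15)/0.004761 = 4460 days (vs. the pure-advection estimate x/v = 4490 d).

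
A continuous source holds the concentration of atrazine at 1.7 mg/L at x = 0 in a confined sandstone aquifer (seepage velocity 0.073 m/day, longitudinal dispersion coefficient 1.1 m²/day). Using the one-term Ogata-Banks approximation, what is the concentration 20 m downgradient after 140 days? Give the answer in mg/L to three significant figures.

For a continuous step input, C/C₀ ≈ ½·erfc((x−vt)/(2√(Dt))).
vt = 0.073 × 140 = 10.22 m and 2√(Dt) = 2√(1.1 × 140) = 24.82 m.
Argument (x−vt)/(2√(Dt)) = (20 − 10.22)/24.82 = 0.3940; ½·erfc(0.3940) = 0.2887.
C = 1.7 × 0.2887 = 0.491 mg/L.

0.491 mg/L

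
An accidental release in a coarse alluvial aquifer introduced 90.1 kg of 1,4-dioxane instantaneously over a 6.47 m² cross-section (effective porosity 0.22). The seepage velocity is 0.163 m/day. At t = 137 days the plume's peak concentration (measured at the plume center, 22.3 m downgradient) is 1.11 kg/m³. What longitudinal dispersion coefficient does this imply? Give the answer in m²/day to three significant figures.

At the plume center C_max = M/(n_e·A·√(4πDt)), so D = M²/(4πt·(n_e·A·C_max)²).
n_e·A·C_max = 0.22 × 6.47 × 1.11 = 1.580 kg/m.
D = 90.1²/(4π × 137 × 1.580²) = 1.89 m²/day.

1.89 m²/day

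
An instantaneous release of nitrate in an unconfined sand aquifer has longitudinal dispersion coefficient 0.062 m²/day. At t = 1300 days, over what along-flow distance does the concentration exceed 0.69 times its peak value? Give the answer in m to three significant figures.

21.9 m

The plume is Gaussian with σ = √(2Dt) = √(2 × 0.062 × 1300) = 12.70 m.
C/C_peak = exp(−Δx²/(2σ²)) = 0.69 ⇒ Δx = σ·√(−2 ln 0.69) = 12.70 × 0.8615 = 10.94 m.
Width = 2Δx = 21.9 m.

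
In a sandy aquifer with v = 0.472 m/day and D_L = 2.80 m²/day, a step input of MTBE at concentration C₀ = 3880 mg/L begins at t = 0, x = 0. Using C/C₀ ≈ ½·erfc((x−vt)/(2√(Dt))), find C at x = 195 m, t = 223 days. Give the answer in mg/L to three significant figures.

21.5 mg/L

For a continuous step input, C/C₀ ≈ ½·erfc((x−vt)/(2√(Dt))).
vt = 0.472 × 223 = 105.256 m and 2√(Dt) = 2√(2.80 × 223) = 49.98 m.
Argument (x−vt)/(2√(Dt)) = (195 − 105.256)/49.98 = 1.796; ½·erfc(1.796) = 0.005544.
C = 3880 × 0.005544 = 21.5 mg/L.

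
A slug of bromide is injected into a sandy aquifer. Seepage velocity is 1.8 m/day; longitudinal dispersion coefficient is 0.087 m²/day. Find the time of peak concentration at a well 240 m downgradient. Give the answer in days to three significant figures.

For the 1D instantaneous-source solution, setting ∂C/∂t = 0 at fixed x gives v²t² + 2Dt − x² = 0, so t = (√(D² + v²x²) − D)/v².
√(D² + v²x²) = √(0.087² + 1.8² × 240²) = 432.0; v² = 3.24.
t = (432.0 − 0.087)/3.24 = 133 days (vs. the pure-advection estimate x/v = 133 d).

133 days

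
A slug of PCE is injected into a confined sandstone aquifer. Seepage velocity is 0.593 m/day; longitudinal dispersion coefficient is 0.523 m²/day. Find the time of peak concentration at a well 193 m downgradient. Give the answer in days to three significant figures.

For the 1D instantaneous-source solution, setting ∂C/∂t = 0 at fixed x gives v²t² + 2Dt − x² = 0, so t = (√(D² + v²x²) − D)/v².
√(D² + v²x²) = √(0.523² + 0.593² × 193²) = 114.5; v² = 0.351649.
t = (114.5 − 0.523)/0.351649 = 324 days (vs. the pure-advection estimate x/v = 325 d).

324 days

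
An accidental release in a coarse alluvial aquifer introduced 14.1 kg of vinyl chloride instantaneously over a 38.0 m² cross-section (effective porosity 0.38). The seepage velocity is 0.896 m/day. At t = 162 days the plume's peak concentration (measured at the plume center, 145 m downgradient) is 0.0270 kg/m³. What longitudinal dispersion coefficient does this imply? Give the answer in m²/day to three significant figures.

At the plume center C_max = M/(n_e·A·√(4πDt)), so D = M²/(4πt·(n_e·A·C_max)²).
n_e·A·C_max = 0.38 × 38.0 × 0.0270 = 0.3899 kg/m.
D = 14.1²/(4π × 162 × 0.3899²) = 0.642 m²/day.

0.642 m²/day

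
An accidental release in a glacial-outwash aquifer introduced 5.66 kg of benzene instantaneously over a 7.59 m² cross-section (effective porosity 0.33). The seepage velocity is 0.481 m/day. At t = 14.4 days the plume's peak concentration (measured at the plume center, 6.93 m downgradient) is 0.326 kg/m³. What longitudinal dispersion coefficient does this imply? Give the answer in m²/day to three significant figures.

At the plume center C_max = M/(n_e·A·√(4πDt)), so D = M²/(4πt·(n_e·A·C_max)²).
n_e·A·C_max = 0.33 × 7.59 × 0.326 = 0.8165 kg/m.
D = 5.66²/(4π × 14.4 × 0.8165²) = 0.266 m²/day.

0.266 m²/day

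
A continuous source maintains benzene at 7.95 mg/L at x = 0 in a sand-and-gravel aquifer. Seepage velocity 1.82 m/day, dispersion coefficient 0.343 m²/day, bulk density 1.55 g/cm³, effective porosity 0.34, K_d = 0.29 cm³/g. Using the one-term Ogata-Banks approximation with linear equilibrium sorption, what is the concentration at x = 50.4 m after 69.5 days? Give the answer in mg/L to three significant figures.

Retardation factor R = 1 + ρ_b·K_d/n = 1 + 1.55 × 0.29/0.34 = 2.322.
Sorption retards both mechanisms: v_R = v/R = 0.7838 m/day, D_R = D/R = 0.1477 m²/day.
v_R·t = 0.7838 × 69.5 = 54.4741 m; 2√(D_R t) = 6.408 m; argument = (50.4 − 54.4741)/6.408 = -0.6358.
C = C₀ × ½·erfc(-0.6358) = 7.95 × 0.8157 = 6.48 mg/L.

6.48 mg/L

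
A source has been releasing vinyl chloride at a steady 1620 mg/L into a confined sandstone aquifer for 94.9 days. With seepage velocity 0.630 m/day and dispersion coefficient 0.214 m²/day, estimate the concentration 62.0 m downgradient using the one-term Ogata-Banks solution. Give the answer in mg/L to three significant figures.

590 mg/L

For a continuous step input, C/C₀ ≈ ½·erfc((x−vt)/(2√(Dt))).
vt = 0.630 × 94.9 = 59.787 m and 2√(Dt) = 2√(0.214 × 94.9) = 9.013 m.
Argument (x−vt)/(2√(Dt)) = (62.0 − 59.787)/9.013 = 0.2455; ½·erfc(0.2455) = 0.3642.
C = 1620 × 0.3642 = 590 mg/L.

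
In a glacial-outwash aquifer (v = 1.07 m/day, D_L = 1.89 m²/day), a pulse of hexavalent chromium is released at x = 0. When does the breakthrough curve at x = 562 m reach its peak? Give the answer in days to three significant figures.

For the 1D instantaneous-source solution, setting ∂C/∂t = 0 at fixed x gives v²t² + 2Dt − x² = 0, so t = (√(D² + v²x²) − D)/v².
√(D² + v²x²) = √(1.89² + 1.07² × 562²) = 601.3; v² = 1.1449.
t = (601.3 − 1.89)/1.1449 = 524 days (vs. the pure-advection estimate x/v = 525 d).

524 days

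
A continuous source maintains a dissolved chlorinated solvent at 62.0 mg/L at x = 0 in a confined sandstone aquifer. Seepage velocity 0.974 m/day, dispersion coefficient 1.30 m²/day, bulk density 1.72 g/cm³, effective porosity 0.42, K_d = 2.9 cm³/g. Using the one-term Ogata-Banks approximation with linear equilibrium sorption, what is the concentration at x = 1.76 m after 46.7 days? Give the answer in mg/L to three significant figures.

44.5 mg/L

Retardation factor R = 1 + ρ_b·K_d/n = 1 + 1.72 × 2.9/0.42 = 12.88.
Sorption retards both mechanisms: v_R = v/R = 0.07562 m/day, D_R = D/R = 0.1009 m²/day.
v_R·t = 0.07562 × 46.7 = 3.531454 m; 2√(D_R t) = 4.341 m; argument = (1.76 − 3.531454)/4.341 = -0.4081.
C = C₀ × ½·erfc(-0.4081) = 62.0 × 0.7181 = 44.5 mg/L.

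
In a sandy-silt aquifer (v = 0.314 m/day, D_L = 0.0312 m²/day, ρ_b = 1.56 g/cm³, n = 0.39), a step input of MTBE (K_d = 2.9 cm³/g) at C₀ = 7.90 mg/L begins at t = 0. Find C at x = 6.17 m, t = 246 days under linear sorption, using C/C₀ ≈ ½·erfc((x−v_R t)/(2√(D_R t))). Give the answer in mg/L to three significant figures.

Retardation factor R = 1 + ρ_b·K_d/n = 1 + 1.56 × 2.9/0.39 = 12.60.
Sorption retards both mechanisms: v_R = v/R = 0.02492 m/day, D_R = D/R = 0.002476 m²/day.
v_R·t = 0.02492 × 246 = 6.13032 m; 2√(D_R t) = 1.561 m; argument = (6.17 − 6.13032)/1.561 = 0.02542.
C = C₀ × ½·erfc(0.02542) = 7.90 × 0.4857 = 3.84 mg/L.

3.84 mg/L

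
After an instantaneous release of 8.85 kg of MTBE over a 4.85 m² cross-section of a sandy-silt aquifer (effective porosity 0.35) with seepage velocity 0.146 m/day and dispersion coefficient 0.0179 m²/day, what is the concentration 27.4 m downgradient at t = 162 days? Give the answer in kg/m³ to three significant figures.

0.257 kg/m³

For an instantaneous plane source, C(x,t) = M/(n_e·A·√(4πDt)) · exp(−(x−vt)²/(4Dt)), with n_e·A the pore (flow) area.
Plume center vt = 0.146 × 162 = 23.652 m, so the well at 27.4 m is 3.748 m downgradient of the peak.
√(4πDt) = 6.037 m, giving peak height M/(n_e·A·√(4πDt)) = 8.85/(0.35 × 4.85 × 6.037) = 0.8636 kg/m³.
(x−vt)²/(4Dt) = (3.748)²/(4 × 0.0179 × 162) = 1.211; exp(−1.211) = 0.2979.
C = 0.8636 × 0.2979 = 0.257 kg/m³.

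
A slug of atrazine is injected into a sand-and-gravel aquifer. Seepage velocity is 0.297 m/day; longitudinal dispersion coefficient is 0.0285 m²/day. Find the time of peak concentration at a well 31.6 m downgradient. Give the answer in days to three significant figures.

For the 1D instantaneous-source solution, setting ∂C/∂t = 0 at fixed x gives v²t² + 2Dt − x² = 0, so t = (√(D² + v²x²) − D)/v².
√(D² + v²x²) = √(0.0285² + 0.297² × 31.6²) = 9.385; v² = 0.088209.
t = (9.385 − 0.0285)/0.088209 = 106 days (vs. the pure-advection estimate x/v = 106 d).

106 days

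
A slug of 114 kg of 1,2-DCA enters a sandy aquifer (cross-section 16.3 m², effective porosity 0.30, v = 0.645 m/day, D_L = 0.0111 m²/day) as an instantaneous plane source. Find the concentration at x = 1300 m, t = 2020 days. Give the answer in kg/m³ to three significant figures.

For an instantaneous plane source, C(x,t) = M/(n_e·A·√(4πDt)) · exp(−(x−vt)²/(4Dt)), with n_e·A the pore (flow) area.
Plume center vt = 0.645 × 2020 = 1302.9 m, so the well at 1300 m is 2.9 m upgradient of the peak.
√(4πDt) = 16.79 m, giving peak height M/(n_e·A·√(4πDt)) = 114/(0.30 × 16.3 × 16.79) = 1.388 kg/m³.
(x−vt)²/(4Dt) = (-2.9)²/(4 × 0.0111 × 2020) = 0.09377; exp(−0.09377) = 0.9105.
C = 1.388 × 0.9105 = 1.26 kg/m³.

1.26 kg/m³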